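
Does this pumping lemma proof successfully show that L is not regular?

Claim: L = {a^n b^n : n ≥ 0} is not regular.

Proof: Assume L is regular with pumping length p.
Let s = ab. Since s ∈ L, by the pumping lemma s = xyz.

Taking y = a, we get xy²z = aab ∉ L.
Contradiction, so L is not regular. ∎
The proof is INCORRECT.

Error: The string s = ab may be shorter than p.
The pumping lemma only applies to strings with |s| ≥ p, and p is not under our control.
We must choose s in terms of p, e.g. s = a^p b^p, to ensure |s| ≥ p.
(The proof also fixes one particular y; a valid argument must handle every decomposition with |xy| ≤ p and |y| ≥ 1 — for s = a^p b^p this forces y = a^k, and then xy²z = a^(p+k) b^p ∉ L.)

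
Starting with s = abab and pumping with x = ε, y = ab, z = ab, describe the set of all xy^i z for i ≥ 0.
{xy^i z : i ≥ 0} = {(ab)^(i+1) : i ≥ 0} = {ab, abab, ababab, ...}

With x = ε, y = ab, z = ab: Pumping 'ab' gives strings of alternating a's and b's.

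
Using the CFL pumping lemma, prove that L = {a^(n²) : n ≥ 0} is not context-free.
Assume for contradiction that L is context-free, and let p ≥ 1 be the pumping length given by the pumping lemma for CFLs.
Choose s = a^(p²). Then s ∈ L and |s| = p² ≥ p.
By the CFL pumping lemma, s = uvxyz for some u, v, x, y, z with |vxy| ≤ p, |vy| ≥ 1, and uv^i xy^i z ∈ L for every i ≥ 0.
All symbols are a's, so only lengths matter: let k = |vy|, with 1 ≤ k ≤ |vxy| ≤ p.

Take i = 2: |uv²xy²z| = p² + k, and p² < p² + k ≤ p² + p < (p + 1)².
So the length lies strictly between consecutive squares and is not a perfect square; uv²xy²z ∉ L.

This contradicts the CFL pumping lemma, which requires uv^i xy^i z ∈ L for all i ≥ 0.
Hence L = {a^(n²) : n ≥ 0} is not context-free. ∎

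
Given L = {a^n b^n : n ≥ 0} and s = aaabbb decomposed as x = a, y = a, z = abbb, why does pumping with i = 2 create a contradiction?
xy²z = aaaabbb ∉ L

Pumping with i = 2 replaces y = a by y² = aa:
- Original: s = xyz = aaabbb; aaabbb = a^3 b^3 has equal counts (3 = 3), so it is in L
- Pumped: xy²z = a · aa · abbb = aaaabbb
- aaaabbb has 4 a's and 3 b's; 4 ≠ 3, so it is not in L

The pumping lemma would require xy²z ∈ L, so this decomposition yields a contradiction.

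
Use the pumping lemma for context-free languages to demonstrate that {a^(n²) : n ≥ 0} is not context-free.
Assume for contradiction that L is context-free, and let p ≥ 1 be the pumping length given by the pumping lemma for CFLs.
Choose s = a^(p²). Then s ∈ L and |s| = p² ≥ p.
By the CFL pumping lemma, s = uvxyz for some u, v, x, y, z with |vxy| ≤ p, |vy| ≥ 1, and uv^i xy^i z ∈ L for every i ≥ 0.
All symbols are a's, so only lengths matter: let k = |vy|, with 1 ≤ k ≤ |vxy| ≤ p.

Take i = 2: |uv²xy²z| = p² + k, and p² < p² + k ≤ p² + p < (p + 1)².
So the length lies strictly between consecutive squares and is not a perfect square; uv²xy²z ∉ L.

This contradicts the CFL pumping lemma, which requires uv^i xy^i z ∈ L for all i ≥ 0.
Hence L = {a^(n²) : n ≥ 0} is not context-free. ∎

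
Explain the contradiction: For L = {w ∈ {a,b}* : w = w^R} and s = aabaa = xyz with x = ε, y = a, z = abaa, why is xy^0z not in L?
xy⁰z = abaa ∉ L

Pumping with i = 0 replaces y = a by y⁰ = ε:
- Original: s = xyz = aabaa; aabaa reversed is aabaa, the same string, so it is a palindrome and is in L
- Pumped: xy⁰z = ε · ε · abaa = abaa
- abaa reversed is aaba ≠ abaa, so it is not a palindrome and is not in L

The pumping lemma would require xy⁰z ∈ L, so this decomposition yields a contradiction.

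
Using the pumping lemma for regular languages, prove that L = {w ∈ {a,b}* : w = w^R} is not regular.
Assume for contradiction that L is regular, and let p ≥ 1 be the pumping length given by the pumping lemma.
Choose s = a^p b a^p. Then s ∈ L (it reads the same in both directions) and |s| = 2p + 1 ≥ p.
By the pumping lemma, s = xyz for some x, y, z with |xy| ≤ p, |y| ≥ 1, and xy^i z ∈ L for every i ≥ 0.
Since |xy| ≤ p and the first p symbols of s are all a's, y = a^k for some k with 1 ≤ k ≤ p.

Take i = 0: xy⁰z = a^(p − k) b a^p.
Its reversal is a^p b a^(p − k). These differ because the block of a's before the unique b has length p − k in one and p in the other, and p − k ≠ p since k ≥ 1. So xy⁰z is not a palindrome, i.e. xy⁰z ∉ L.

This contradicts the pumping lemma, which requires xy^i z ∈ L for all i ≥ 0.
Hence L = {w ∈ {a,b}* : w = w^R} is not regular. ∎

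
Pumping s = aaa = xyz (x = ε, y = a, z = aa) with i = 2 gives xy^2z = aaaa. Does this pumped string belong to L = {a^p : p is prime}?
No

xy²z = ε · aa · aa = aaaa.
aaaa has length 4 = 2 × 2, which is not prime, so it is not in L.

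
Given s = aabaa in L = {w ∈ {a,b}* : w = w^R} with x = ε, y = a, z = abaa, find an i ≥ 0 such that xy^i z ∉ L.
i = 0

xy⁰z = ε · ε · abaa = abaa; abaa reversed is aaba ≠ abaa, so it is not a palindrome and is not in L.
(Other choices also work, e.g. i = 2, 3; only i = 1 is guaranteed to stay in L since xy¹z = s.)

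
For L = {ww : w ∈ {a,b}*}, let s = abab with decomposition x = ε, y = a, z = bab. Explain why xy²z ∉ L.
xy²z = aabab ∉ L

Pumping with i = 2 replaces y = a by y² = aa:
- Original: s = xyz = abab; abab splits into halves ab · ab, which are equal, so it is in L (w = ab)
- Pumped: xy²z = ε · aa · bab = aabab
- aabab has odd length 5, so it cannot be written as ww and is not in L

The pumping lemma would require xy²z ∈ L, so this decomposition yields a contradiction.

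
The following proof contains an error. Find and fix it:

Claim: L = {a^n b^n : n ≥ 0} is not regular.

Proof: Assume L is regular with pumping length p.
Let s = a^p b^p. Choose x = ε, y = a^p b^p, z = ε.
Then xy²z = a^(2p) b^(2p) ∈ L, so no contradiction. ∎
Error: The decomposition violates |xy| ≤ p. With y = a^p b^p, |xy| = |y| = 2p > p. (The proof also miscomputes xy²z, which would be a^p b^p a^p b^p rather than a^(2p) b^(2p), and it wrongly treats one harmless decomposition as settling the matter — the prover does not get to choose the decomposition.)

Correction: The pumping lemma requires |xy| ≤ p, and the argument must handle every decomposition satisfying |xy| ≤ p, |y| ≥ 1. Since s starts with p a's, any such y consists only of a's, say y = a^k with k ≥ 1. Then xy²z = a^(p+k) b^p has unequal numbers of a's and b's, so xy²z ∉ L — the required contradiction.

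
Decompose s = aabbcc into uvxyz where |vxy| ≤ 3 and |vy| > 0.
u='aa', v='b', x='b', y='c', z='c'

For s = aabbcc with pumping length p = 3:

One valid decomposition:
- u = 'aa'
- v = 'b'
- x = 'b'
- y = 'c'
- z = 'c'

Verification:
- uvxyz = 'aa' + 'b' + 'b' + 'c' + 'c' = aabbcc ✓
- |vxy| = |'bbc'| = 3 ≤ 3 ✓
- |vy| = |'bc'| = 2 > 0 ✓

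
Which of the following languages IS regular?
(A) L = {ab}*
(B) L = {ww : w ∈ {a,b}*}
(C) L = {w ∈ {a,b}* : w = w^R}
(A) {ab}*

(A) L = {ab}* is regular.

This can be recognized by a finite automaton (DFA/NFA).
Regular expressions like {ab}* define regular languages.

The other choices are not regular:
- {w ∈ {a,b}* : w = w^R}: After pumping, the string is no longer symmetric
- {ww : w ∈ {a,b}*}: After pumping, the two halves no longer match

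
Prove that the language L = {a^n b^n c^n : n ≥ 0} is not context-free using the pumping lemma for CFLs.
Assume for contradiction that L is context-free, and let p ≥ 1 be the pumping length given by the pumping lemma for CFLs.
Choose s = a^p b^p c^p. Then s ∈ L and |s| = 3p ≥ p.
By the CFL pumping lemma, s = uvxyz for some u, v, x, y, z with |vxy| ≤ p, |vy| ≥ 1, and uv^i xy^i z ∈ L for every i ≥ 0.

Because |vxy| ≤ p, the window vxy cannot contain both an a and a c: any substring of s containing both must include the entire block b^p plus at least one a and one c, so it has length ≥ p + 2 > p.
Hence at least one of the letters a, c does not occur in vy at all.

Take i = 0: the string uxz is obtained from s by deleting |vy| ≥ 1 symbols, so |uxz| = 3p − |vy| < 3p.
But the letter (a or c) that does not occur in vy still occurs exactly p times in uxz. Every string of L with exactly p copies of some letter is a^p b^p c^p, of length 3p. Since |uxz| < 3p, uxz ∉ L.

This contradicts the CFL pumping lemma, which requires uv^i xy^i z ∈ L for all i ≥ 0.
Hence L = {a^n b^n c^n : n ≥ 0} is not context-free. ∎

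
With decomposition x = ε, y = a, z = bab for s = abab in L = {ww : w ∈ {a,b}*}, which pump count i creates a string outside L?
i = 0

xy⁰z = ε · ε · bab = bab; bab has odd length 3, so it cannot be written as ww and is not in L.
(Other choices also work, e.g. i = 2, 3; only i = 1 is guaranteed to stay in L since xy¹z = s.)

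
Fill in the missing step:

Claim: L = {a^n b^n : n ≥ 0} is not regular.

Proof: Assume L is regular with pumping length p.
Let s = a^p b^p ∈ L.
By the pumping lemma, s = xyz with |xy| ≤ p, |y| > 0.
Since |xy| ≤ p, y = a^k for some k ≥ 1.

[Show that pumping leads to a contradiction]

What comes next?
Consider xy²z = a^(p+k) b^p.

Since k ≥ 1, we have p + k > p.
So xy²z has more a's than b's: (p+k) a's vs p b's.
This means xy²z ∉ L because a^n b^n requires equal counts.

This contradicts the pumping lemma which states xy²z ∈ L.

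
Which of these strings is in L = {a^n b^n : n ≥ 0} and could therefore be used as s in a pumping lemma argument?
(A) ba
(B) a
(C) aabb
(C) aabb

The pumping lemma is applied to a string s that lies in L, so first check membership of each option:
- (A) ba has an a after a b, so it is not of the form a^n b^n and is not in L ✗
- (B) a has 1 a's and 0 b's; 1 ≠ 0, so it is not in L ✗
- (C) aabb = a^2 b^2 has equal counts (2 = 2), so it is in L ✓

Only (C) aabb is in L, so it is the only candidate that could play the role of s.
(In a complete proof one picks s in terms of the pumping length p so that |s| ≥ p is guaranteed; a fixed string like aabb illustrates the shape of such an s.)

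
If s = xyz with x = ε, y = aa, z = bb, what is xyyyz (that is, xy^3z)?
aaaaaabb

Given x = '', y = 'aa', z = 'bb' and i = 3:

xy^3z = x + y·y·...·y (3 times) + z
       = '' + 'aa'^3 + 'bb'
       = '' + 'aaaaaa' + 'bb'
       = 'aaaaaabb'

The pumped string is 'aaaaaabb' with length 8.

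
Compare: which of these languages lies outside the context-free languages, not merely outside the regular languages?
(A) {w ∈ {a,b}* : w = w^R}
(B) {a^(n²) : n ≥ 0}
(B) {a^(n²) : n ≥ 0}

(B) {a^(n²) : n ≥ 0} requires the CFL pumping lemma.

- {w ∈ {a,b}* : w = w^R} is context-free (but not regular)
  • Can be shown non-regular with the regular pumping lemma
  • After pumping, the string is no longer symmetric

- {a^(n²) : n ≥ 0} is NOT context-free
  • Requires the CFL pumping lemma to prove
  • Gaps between squares grow unboundedly

The CFL pumping lemma is "stronger" in that it can prove non-membership
in the larger class of context-free languages.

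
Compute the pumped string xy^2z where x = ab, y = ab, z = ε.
ababab

Given x = 'ab', y = 'ab', z = '' and i = 2:

xy^2z = x + y·y·...·y (2 times) + z
       = 'ab' + 'ab'^2 + ''
       = 'ab' + 'abab' + ''
       = 'ababab'

The pumped string is 'ababab' with length 6.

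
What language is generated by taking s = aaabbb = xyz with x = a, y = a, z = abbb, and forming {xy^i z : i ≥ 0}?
{xy^i z : i ≥ 0} = {a^(2+i) b^3 : i ≥ 0} = {aabbb, aaabbb, aaaabbb, ...}

With x = a, y = a, z = abbb: Starting with aaabbb and pumping the second 'a', we get strings with 2+i a's followed by 3 b's for i = 0, 1, 2, ...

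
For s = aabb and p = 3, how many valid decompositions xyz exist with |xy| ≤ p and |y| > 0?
6

For s = 'aabb' with pumping length p = 3:

Constraints: |xy| ≤ 3, |y| > 0

Valid decompositions (|xy| ≤ p, |y| ≥ 1):
  • x='', y='a', z='abb'
  • x='a', y='a', z='bb'
  • x='', y='aa', z='bb'
  • x='aa', y='b', z='b'
  • x='a', y='ab', z='b'
  • x='', y='aab', z='b'

Total count: 6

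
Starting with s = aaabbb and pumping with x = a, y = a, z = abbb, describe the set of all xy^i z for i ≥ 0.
{xy^i z : i ≥ 0} = {a^(2+i) b^3 : i ≥ 0} = {aabbb, aaabbb, aaaabbb, ...}

With x = a, y = a, z = abbb: Starting with aaabbb and pumping the second 'a', we get strings with 2+i a's followed by 3 b's for i = 0, 1, 2, ...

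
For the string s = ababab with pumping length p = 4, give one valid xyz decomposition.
x = '', y = 'abab', z = 'ab'

For s = ababab and p = 4, one valid decomposition is:
- x = '' (length 0)
- y = 'abab' (length 4)
- z = 'ab' (length 2)

Verification:
- xyz = '' + 'abab' + 'ab' = ababab ✓
- |xy| = 4 ≤ 4 ✓
- |y| = 4 > 0 ✓

All pumping lemma constraints are satisfied.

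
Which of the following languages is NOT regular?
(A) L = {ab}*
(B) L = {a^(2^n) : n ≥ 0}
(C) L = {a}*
(B) {a^(2^n) : n ≥ 0}

(B) L = {a^(2^n) : n ≥ 0} is NOT regular.

The pumping lemma can be used to prove this:
After pumping, length is no longer a power of 2

The other languages are regular because they can be recognized by finite automata.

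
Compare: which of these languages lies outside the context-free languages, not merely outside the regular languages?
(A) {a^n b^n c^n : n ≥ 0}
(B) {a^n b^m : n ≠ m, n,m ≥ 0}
(A) {a^n b^n c^n : n ≥ 0}

(A) {a^n b^n c^n : n ≥ 0} requires the CFL pumping lemma.

- {a^n b^m : n ≠ m, n,m ≥ 0} is context-free (but not regular)
  • Can be shown non-regular with the regular pumping lemma
  • After pumping a's, we can make n = m

- {a^n b^n c^n : n ≥ 0} is NOT context-free
  • Requires the CFL pumping lemma to prove
  • Cannot maintain three equal counts simultaneously

The CFL pumping lemma is "stronger" in that it can prove non-membership
in the larger class of context-free languages.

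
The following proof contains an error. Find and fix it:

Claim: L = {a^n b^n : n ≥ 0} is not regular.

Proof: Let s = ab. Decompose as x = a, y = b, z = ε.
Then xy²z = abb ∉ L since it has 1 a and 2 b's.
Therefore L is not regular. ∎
Error: The string s = ab might be shorter than the pumping length p.

Correction: Choose s = a^p b^p to ensure |s| ≥ p. Also, the decomposition is wrong: with |xy| ≤ p, y cannot include b's when s starts with p a's.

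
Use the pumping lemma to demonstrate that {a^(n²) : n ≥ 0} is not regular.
Assume for contradiction that L is regular, and let p ≥ 1 be the pumping length given by the pumping lemma.
Choose s = a^(p²). Then s ∈ L and |s| = p² ≥ p.
By the pumping lemma, s = xyz for some x, y, z with |xy| ≤ p, |y| ≥ 1, and xy^i z ∈ L for every i ≥ 0.
Here y = a^k for some k with 1 ≤ k ≤ |xy| ≤ p.

Take i = 2: |xy²z| = p² + k.
Now p² < p² + k ≤ p² + p < p² + 2p + 1 = (p + 1)².
So |xy²z| lies strictly between the consecutive squares p² and (p + 1)², hence is not a perfect square, and xy²z ∉ L.

This contradicts the pumping lemma, which requires xy^i z ∈ L for all i ≥ 0.
Hence L = {a^(n²) : n ≥ 0} is not regular. ∎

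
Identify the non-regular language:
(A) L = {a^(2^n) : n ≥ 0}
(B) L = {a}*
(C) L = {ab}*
(A) {a^(2^n) : n ≥ 0}

(A) L = {a^(2^n) : n ≥ 0} is NOT regular.

The pumping lemma can be used to prove this:
After pumping, length is no longer a power of 2

The other languages are regular because they can be recognized by finite automata.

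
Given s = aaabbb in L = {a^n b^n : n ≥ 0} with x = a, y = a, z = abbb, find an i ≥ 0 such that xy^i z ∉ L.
i = 2

xy²z = a · aa · abbb = aaaabbb; aaaabbb has 4 a's and 3 b's; 4 ≠ 3, so it is not in L.
(Other choices also work, e.g. i = 0, 3; only i = 1 is guaranteed to stay in L since xy¹z = s.)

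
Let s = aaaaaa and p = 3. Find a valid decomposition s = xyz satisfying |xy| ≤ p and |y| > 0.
x = 'a', y = 'a', z = 'aaaa'

For s = aaaaaa and p = 3, one valid decomposition is:
- x = 'a' (length 1)
- y = 'a' (length 1)
- z = 'aaaa' (length 4)

Verification:
- xyz = 'a' + 'a' + 'aaaa' = aaaaaa ✓
- |xy| = 2 ≤ 3 ✓
- |y| = 1 > 0 ✓

All pumping lemma constraints are satisfied.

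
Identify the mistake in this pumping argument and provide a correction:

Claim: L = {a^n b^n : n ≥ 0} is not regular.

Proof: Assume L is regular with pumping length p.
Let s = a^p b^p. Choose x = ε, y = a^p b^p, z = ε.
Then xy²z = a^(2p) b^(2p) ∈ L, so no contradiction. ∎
Error: The decomposition violates |xy| ≤ p. With y = a^p b^p, |xy| = |y| = 2p > p. (The proof also miscomputes xy²z, which would be a^p b^p a^p b^p rather than a^(2p) b^(2p), and it wrongly treats one harmless decomposition as settling the matter — the prover does not get to choose the decomposition.)

Correction: The pumping lemma requires |xy| ≤ p, and the argument must handle every decomposition satisfying |xy| ≤ p, |y| ≥ 1. Since s starts with p a's, any such y consists only of a's, say y = a^k with k ≥ 1. Then xy²z = a^(p+k) b^p has unequal numbers of a's and b's, so xy²z ∉ L — the required contradiction.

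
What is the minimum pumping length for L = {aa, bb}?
p = 3

For a finite language L, the pumping lemma holds vacuously if p > max|s| for s ∈ L.

The longest string in L = {aa, bb} has length 2.
If p = 3, then no string s ∈ L has |s| ≥ p, so the condition is vacuously true.

The minimum pumping length is p = 3.

Why no smaller p works: for any p ≤ 2, the longest string s ∈ L has |s| = 2 ≥ p, so it would
have to be pumpable; but pumping up (i = 2, 3, ...) produces ever longer strings, which cannot all lie in the
finite language L. So the pumping property fails for every p ≤ 2.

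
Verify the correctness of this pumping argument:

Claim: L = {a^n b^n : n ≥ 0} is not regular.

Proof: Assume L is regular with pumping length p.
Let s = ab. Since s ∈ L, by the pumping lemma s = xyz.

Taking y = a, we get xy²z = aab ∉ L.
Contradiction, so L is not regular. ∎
The proof is INCORRECT.

Error: The string s = ab may be shorter than p.
The pumping lemma only applies to strings with |s| ≥ p, and p is not under our control.
We must choose s in terms of p, e.g. s = a^p b^p, to ensure |s| ≥ p.
(The proof also fixes one particular y; a valid argument must handle every decomposition with |xy| ≤ p and |y| ≥ 1 — for s = a^p b^p this forces y = a^k, and then xy²z = a^(p+k) b^p ∉ L.)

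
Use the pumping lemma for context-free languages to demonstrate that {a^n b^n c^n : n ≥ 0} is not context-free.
Assume for contradiction that L is context-free, and let p ≥ 1 be the pumping length given by the pumping lemma for CFLs.
Choose s = a^p b^p c^p. Then s ∈ L and |s| = 3p ≥ p.
By the CFL pumping lemma, s = uvxyz for some u, v, x, y, z with |vxy| ≤ p, |vy| ≥ 1, and uv^i xy^i z ∈ L for every i ≥ 0.

Because |vxy| ≤ p, the window vxy cannot contain both an a and a c: any substring of s containing both must include the entire block b^p plus at least one a and one c, so it has length ≥ p + 2 > p.
Hence at least one of the letters a, c does not occur in vy at all.

Take i = 0: the string uxz is obtained from s by deleting |vy| ≥ 1 symbols, so |uxz| = 3p − |vy| < 3p.
But the letter (a or c) that does not occur in vy still occurs exactly p times in uxz. Every string of L with exactly p copies of some letter is a^p b^p c^p, of length 3p. Since |uxz| < 3p, uxz ∉ L.

This contradicts the CFL pumping lemma, which requires uv^i xy^i z ∈ L for all i ≥ 0.
Hence L = {a^n b^n c^n : n ≥ 0} is not context-free. ∎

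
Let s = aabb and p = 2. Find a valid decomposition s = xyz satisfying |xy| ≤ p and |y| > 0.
x = '', y = 'a', z = 'abb'

For s = aabb and p = 2, one valid decomposition is:
- x = '' (length 0)
- y = 'a' (length 1)
- z = 'abb' (length 3)

Verification:
- xyz = '' + 'a' + 'abb' = aabb ✓
- |xy| = 1 ≤ 2 ✓
- |y| = 1 > 0 ✓

All pumping lemma constraints are satisfied.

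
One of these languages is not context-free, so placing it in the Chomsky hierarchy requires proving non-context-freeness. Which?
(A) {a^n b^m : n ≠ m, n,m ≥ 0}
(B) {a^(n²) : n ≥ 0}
(B) {a^(n²) : n ≥ 0}

(B) {a^(n²) : n ≥ 0} requires the CFL pumping lemma.

- {a^n b^m : n ≠ m, n,m ≥ 0} is context-free (but not regular)
  • Can be shown non-regular with the regular pumping lemma
  • After pumping a's, we can make n = m

- {a^(n²) : n ≥ 0} is NOT context-free
  • Requires the CFL pumping lemma to prove
  • Gaps between squares grow unboundedly

The CFL pumping lemma is "stronger" in that it can prove non-membership
in the larger class of context-free languages.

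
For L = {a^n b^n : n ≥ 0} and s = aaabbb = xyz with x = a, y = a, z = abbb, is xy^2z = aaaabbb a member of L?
No

xy²z = a · aa · abbb = aaaabbb.
aaaabbb has 4 a's and 3 b's; 4 ≠ 3, so it is not in L.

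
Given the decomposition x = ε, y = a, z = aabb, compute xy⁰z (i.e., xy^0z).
aabb

Given x = '', y = 'a', z = 'aabb' and i = 0:

xy^0z = x + y·y·...·y (0 times) + z
       = '' + 'a'^0 + 'aabb'
       = '' + '' + 'aabb'
       = 'aabb'

The pumped string is 'aabb' with length 4.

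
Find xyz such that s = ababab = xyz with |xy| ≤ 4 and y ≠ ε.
x = 'ab', y = 'ab', z = 'ab'

For s = ababab and p = 4, one valid decomposition is:
- x = 'ab' (length 2)
- y = 'ab' (length 2)
- z = 'ab' (length 2)

Verification:
- xyz = 'ab' + 'ab' + 'ab' = ababab ✓
- |xy| = 4 ≤ 4 ✓
- |y| = 2 > 0 ✓

All pumping lemma constraints are satisfied.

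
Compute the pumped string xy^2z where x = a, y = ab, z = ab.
aababab

Given x = 'a', y = 'ab', z = 'ab' and i = 2:

xy^2z = x + y·y·...·y (2 times) + z
       = 'a' + 'ab'^2 + 'ab'
       = 'a' + 'abab' + 'ab'
       = 'aababab'

The pumped string is 'aababab' with length 7.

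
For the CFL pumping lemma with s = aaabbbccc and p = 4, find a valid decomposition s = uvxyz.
u='aa', v='a', x='bb', y='b', z='ccc'

For s = aaabbbccc with pumping length p = 4:

One valid decomposition:
- u = 'aa'
- v = 'a'
- x = 'bb'
- y = 'b'
- z = 'ccc'

Verification:
- uvxyz = 'aa' + 'a' + 'bb' + 'b' + 'ccc' = aaabbbccc ✓
- |vxy| = |'abbb'| = 4 ≤ 4 ✓
- |vy| = |'ab'| = 2 > 0 ✓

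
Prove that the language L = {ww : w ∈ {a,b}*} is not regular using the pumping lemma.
Assume for contradiction that L is regular, and let p ≥ 1 be the pumping length given by the pumping lemma.
Choose s = a^p b a^p b. Then s ∈ L (take w = a^p b) and |s| = 2p + 2 ≥ p.
By the pumping lemma, s = xyz for some x, y, z with |xy| ≤ p, |y| ≥ 1, and xy^i z ∈ L for every i ≥ 0.
Since |xy| ≤ p and the first p symbols of s are all a's, y = a^k for some k with 1 ≤ k ≤ p.

Take i = 2: t = xy²z = a^(p + k) b a^p b.
Suppose t = uu for some string u. The string t contains exactly two b's and ends in b, so u contains exactly one b and ends in b; hence u = a^j b for some j, and uu = a^j b a^j b. Comparing with t = a^(p + k) b a^p b forces j = p + k (first block) and j = p (second block), which is impossible since k ≥ 1. So t ∉ L.

This contradicts the pumping lemma, which requires xy^i z ∈ L for all i ≥ 0.
Hence L = {ww : w ∈ {a,b}*} is not regular. ∎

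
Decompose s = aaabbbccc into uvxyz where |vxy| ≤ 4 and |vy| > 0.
u='aa', v='a', x='bb', y='b', z='ccc'

For s = aaabbbccc with pumping length p = 4:

One valid decomposition:
- u = 'aa'
- v = 'a'
- x = 'bb'
- y = 'b'
- z = 'ccc'

Verification:
- uvxyz = 'aa' + 'a' + 'bb' + 'b' + 'ccc' = aaabbbccc ✓
- |vxy| = |'abbb'| = 4 ≤ 4 ✓
- |vy| = |'ab'| = 2 > 0 ✓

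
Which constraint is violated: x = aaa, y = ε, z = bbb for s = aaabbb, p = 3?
Violated: |y| > 0

The decomposition x = aaa, y = ε, z = bbb for s = aaabbb with p = 3
violates the constraint: |y| > 0

|y| = 0, but the pumping lemma requires |y| > 0 (y must be non-empty).

Pumping lemma constraints:
1. xyz = s (decomposition is valid)
2. |xy| ≤ p
3. |y| > 0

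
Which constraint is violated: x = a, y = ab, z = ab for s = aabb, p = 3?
Violated: xyz = s

The decomposition x = a, y = ab, z = ab for s = aabb with p = 3
violates the constraint: xyz = s

xyz = 'a' + 'ab' + 'ab' = 'aabab' ≠ 'aabb' = s. The decomposition doesn't reconstruct s.

Pumping lemma constraints:
1. xyz = s (decomposition is valid)
2. |xy| ≤ p
3. |y| > 0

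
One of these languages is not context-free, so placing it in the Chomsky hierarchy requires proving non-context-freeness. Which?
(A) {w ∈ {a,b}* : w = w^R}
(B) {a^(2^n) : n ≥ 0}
(B) {a^(2^n) : n ≥ 0}

(B) {a^(2^n) : n ≥ 0} requires the CFL pumping lemma.

- {w ∈ {a,b}* : w = w^R} is context-free (but not regular)
  • Can be shown non-regular with the regular pumping lemma
  • After pumping, the string is no longer symmetric

- {a^(2^n) : n ≥ 0} is NOT context-free
  • Requires the CFL pumping lemma to prove
  • Gaps between powers of 2 grow exponentially

The CFL pumping lemma is "stronger" in that it can prove non-membership
in the larger class of context-free languages.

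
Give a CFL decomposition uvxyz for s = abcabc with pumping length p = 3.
u='ab', v='c', x='a', y='b', z='c'

For s = abcabc with pumping length p = 3:

One valid decomposition:
- u = 'ab'
- v = 'c'
- x = 'a'
- y = 'b'
- z = 'c'

Verification:
- uvxyz = 'ab' + 'c' + 'a' + 'b' + 'c' = abcabc ✓
- |vxy| = |'cab'| = 3 ≤ 3 ✓
- |vy| = |'cb'| = 2 > 0 ✓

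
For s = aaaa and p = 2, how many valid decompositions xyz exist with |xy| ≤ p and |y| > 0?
3

For s = 'aaaa' with pumping length p = 2:

Constraints: |xy| ≤ 2, |y| > 0

Valid decompositions (|xy| ≤ p, |y| ≥ 1):
  • x='', y='a', z='aaa'
  • x='a', y='a', z='aa'
  • x='', y='aa', z='aa'

Total count: 3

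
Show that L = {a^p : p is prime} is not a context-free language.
Assume for contradiction that L is context-free, and let p ≥ 1 be the pumping length given by the pumping lemma for CFLs.
Choose a prime q with q ≥ p and let s = a^q. Then s ∈ L and |s| = q ≥ p.
By the CFL pumping lemma, s = uvxyz for some u, v, x, y, z with |vxy| ≤ p, |vy| ≥ 1, and uv^i xy^i z ∈ L for every i ≥ 0.
All symbols are a's, so only lengths matter: let k = |vy|, with 1 ≤ k ≤ p. Then |uv^i xy^i z| = q + (i − 1)k.

Take i = q + 1: the length is q + qk = q(k + 1).
Both factors satisfy q ≥ 2 and k + 1 ≥ 2, so q(k + 1) is composite and uv^(q+1) xy^(q+1) z ∉ L.

This contradicts the CFL pumping lemma, which requires uv^i xy^i z ∈ L for all i ≥ 0.
Hence L = {a^p : p is prime} is not context-free. ∎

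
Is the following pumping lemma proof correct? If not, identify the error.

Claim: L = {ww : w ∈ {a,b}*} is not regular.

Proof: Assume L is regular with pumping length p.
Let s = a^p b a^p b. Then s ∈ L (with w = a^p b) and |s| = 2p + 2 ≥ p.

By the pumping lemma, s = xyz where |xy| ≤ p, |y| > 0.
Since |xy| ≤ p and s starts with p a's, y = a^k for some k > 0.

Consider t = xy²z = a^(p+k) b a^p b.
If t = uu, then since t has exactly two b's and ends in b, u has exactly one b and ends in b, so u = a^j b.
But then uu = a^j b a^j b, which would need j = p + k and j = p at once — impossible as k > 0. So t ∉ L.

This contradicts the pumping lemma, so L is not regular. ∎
The proof is correct.

This proof is valid because:
1. s = a^p b a^p b is in L and is chosen in terms of p, so |s| ≥ p holds for every p
2. The decomposition analysis is correct: |xy| ≤ p forces y to lie inside the leading a's
3. The contradiction is valid: the argument shows a^(p+k) b a^p b cannot be split into two equal halves
4. The conclusion follows logically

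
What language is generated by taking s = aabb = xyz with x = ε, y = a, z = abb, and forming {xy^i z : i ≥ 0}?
{xy^i z : i ≥ 0} = {a^(i+1) b^2 : i ≥ 0} = {abb, aabb, aaabb, ...}

With x = ε, y = a, z = abb: Starting with aabb and pumping the first 'a' (z = abb keeps the second 'a'), we get strings with i+1 a's followed by 2 b's for i = 0, 1, 2, ...; note bb is not produced because z always contributes one a.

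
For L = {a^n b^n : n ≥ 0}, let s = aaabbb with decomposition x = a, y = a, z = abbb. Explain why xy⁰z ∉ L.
xy⁰z = aabbb ∉ L

Pumping with i = 0 replaces y = a by y⁰ = ε:
- Original: s = xyz = aaabbb; aaabbb = a^3 b^3 has equal counts (3 = 3), so it is in L
- Pumped: xy⁰z = a · ε · abbb = aabbb
- aabbb has 2 a's and 3 b's; 2 ≠ 3, so it is not in L

The pumping lemma would require xy⁰z ∈ L, so this decomposition yields a contradiction.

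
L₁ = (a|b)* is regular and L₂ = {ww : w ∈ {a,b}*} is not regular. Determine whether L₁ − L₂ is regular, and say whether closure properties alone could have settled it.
No — L₁ − L₂ is not regular.

L₁ − L₂ is the complement of {ww} within {a,b}*. If it were regular, its complement {ww} would be regular as well (regular languages are closed under complement) — contradiction. So L₁ − L₂ is not regular.

Note that the bare facts "L₁ regular, L₂ non-regular" do not settle the question by themselves: the closure of regular languages under ∪, ∩, complement and difference applies only when BOTH operands are regular. With a non-regular operand the result can come out regular or non-regular depending on the specific languages, so one has to work out L₁ − L₂ for this particular pair, as above.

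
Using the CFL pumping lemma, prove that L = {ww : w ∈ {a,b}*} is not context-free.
Assume for contradiction that L is context-free, and let p ≥ 1 be the pumping length given by the pumping lemma for CFLs.
Choose s = a^p b^p a^p b^p. Then s ∈ L (take w = a^p b^p) and |s| = 4p ≥ p.
By the CFL pumping lemma, s = uvxyz for some u, v, x, y, z with |vxy| ≤ p, |vy| ≥ 1, and uv^i xy^i z ∈ L for every i ≥ 0.

Write s as four blocks A₁ B₁ A₂ B₂ with A₁ = A₂ = a^p and B₁ = B₂ = b^p. Since |vxy| ≤ p, the window vxy lies inside at most two adjacent blocks. Take i = 0 and let t = uxz, so |t| = 4p − |vy| with 1 ≤ |vy| ≤ p. If |t| is odd, t ∉ L immediately, so assume |vy| is even (hence |vy| ≥ 2) and |t|/2 = 2p − |vy|/2, which satisfies p ≤ |t|/2 ≤ 2p − 1.

Case 1 (vxy inside A₁B₁): t = a^(p−j) b^(p−l) a^p b^p with j + l = |vy|. The second half of t has length < 2p, so it is a suffix of the trailing a^p b^p and ends in b; the first half is a^(p−j) b^(p−l) a^((j+l)/2), which ends in a because (j+l)/2 ≥ 1. The halves differ, so t ∉ L.

Case 2 (vxy inside B₁A₂, straddling the middle): t = a^p b^(p−j) a^(p−l) b^p with j + l = |vy|. If t = ww, then w is a prefix of t of length ≥ p, so w begins with a^p; and w is a suffix of t of length ≥ p, so w ends with b^p. That forces |w| ≥ 2p, contradicting |w| = |t|/2 ≤ 2p − 1. So t ∉ L.

Case 3 (vxy inside A₂B₂): t = a^p b^p a^(p−j) b^(p−l) with j + l = |vy|. The first half of t is a prefix of a^p b^p, so it begins with a; the second half is b^((j+l)/2) a^(p−j) b^(p−l), which begins with b. The halves differ, so t ∉ L.

In every case uv⁰xy⁰z = uxz ∉ L.

This contradicts the CFL pumping lemma, which requires uv^i xy^i z ∈ L for all i ≥ 0.
Hence L = {ww : w ∈ {a,b}*} is not context-free. ∎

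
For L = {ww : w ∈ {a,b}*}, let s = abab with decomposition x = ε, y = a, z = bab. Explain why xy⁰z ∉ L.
xy⁰z = bab ∉ L

Pumping with i = 0 replaces y = a by y⁰ = ε:
- Original: s = xyz = abab; abab splits into halves ab · ab, which are equal, so it is in L (w = ab)
- Pumped: xy⁰z = ε · ε · bab = bab
- bab has odd length 3, so it cannot be written as ww and is not in L

The pumping lemma would require xy⁰z ∈ L, so this decomposition yields a contradiction.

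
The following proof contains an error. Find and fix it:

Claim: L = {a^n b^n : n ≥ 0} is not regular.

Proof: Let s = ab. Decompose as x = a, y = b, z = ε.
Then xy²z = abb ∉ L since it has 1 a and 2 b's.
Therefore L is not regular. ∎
Error: The string s = ab might be shorter than the pumping length p.

Correction: Choose s = a^p b^p to ensure |s| ≥ p. Also, the decomposition is wrong: with |xy| ≤ p, y cannot include b's when s starts with p a's.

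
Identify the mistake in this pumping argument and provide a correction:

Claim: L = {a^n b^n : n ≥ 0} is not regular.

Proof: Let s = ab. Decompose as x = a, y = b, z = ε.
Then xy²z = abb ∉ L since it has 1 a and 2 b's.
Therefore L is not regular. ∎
Error: The string s = ab might be shorter than the pumping length p.

Correction: Choose s = a^p b^p to ensure |s| ≥ p. Also, the decomposition is wrong: with |xy| ≤ p, y cannot include b's when s starts with p a's.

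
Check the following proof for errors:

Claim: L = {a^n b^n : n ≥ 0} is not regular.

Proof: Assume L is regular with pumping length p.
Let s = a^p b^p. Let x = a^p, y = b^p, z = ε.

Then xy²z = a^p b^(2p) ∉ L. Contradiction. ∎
The proof is INCORRECT.

Error: The decomposition violates |xy| ≤ p.
With x = a^p and y = b^p, we have |xy| = 2p > p.
The pumping lemma requires |xy| ≤ p, so y must be within the first p characters.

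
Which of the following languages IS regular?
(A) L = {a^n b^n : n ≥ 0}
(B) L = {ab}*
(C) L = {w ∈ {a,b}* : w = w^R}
(B) {ab}*

(B) L = {ab}* is regular.

This can be recognized by a finite automaton (DFA/NFA).
Regular expressions like {ab}* define regular languages.

The other choices are not regular:
- {w ∈ {a,b}* : w = w^R}: After pumping, the string is no longer symmetric
- {a^n b^n : n ≥ 0}: After pumping, the number of a's and b's become unequal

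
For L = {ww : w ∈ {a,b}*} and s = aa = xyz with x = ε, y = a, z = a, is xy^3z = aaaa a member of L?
Yes

xy³z = ε · aaa · a = aaaa.
aaaa splits into halves aa · aa, which are equal, so it is in L (w = aa).
(A single pumped string landing in L is not a contradiction by itself; a non-regularity proof needs some i for which xy^i z ∉ L, for every admissible decomposition.)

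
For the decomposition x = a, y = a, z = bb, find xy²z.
aaabb

Given x = 'a', y = 'a', z = 'bb' and i = 2:

xy^2z = x + y·y·...·y (2 times) + z
       = 'a' + 'a'^2 + 'bb'
       = 'a' + 'aa' + 'bb'
       = 'aaabb'

The pumped string is 'aaabb' with length 5.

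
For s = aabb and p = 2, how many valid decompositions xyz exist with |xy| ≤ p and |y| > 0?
3

For s = 'aabb' with pumping length p = 2:

Constraints: |xy| ≤ 2, |y| > 0

Valid decompositions (|xy| ≤ p, |y| ≥ 1):
  • x='', y='a', z='abb'
  • x='a', y='a', z='bb'
  • x='', y='aa', z='bb'

Total count: 3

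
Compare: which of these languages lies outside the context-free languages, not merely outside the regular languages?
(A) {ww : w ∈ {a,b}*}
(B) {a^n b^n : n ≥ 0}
(A) {ww : w ∈ {a,b}*}

(A) {ww : w ∈ {a,b}*} requires the CFL pumping lemma.

- {a^n b^n : n ≥ 0} is context-free (but not regular)
  • Can be shown non-regular with the regular pumping lemma
  • After pumping, the number of a's and b's become unequal

- {ww : w ∈ {a,b}*} is NOT context-free
  • Requires the CFL pumping lemma to prove
  • Even a PDA cannot compare two arbitrary halves symbol by symbol; CFL pumping on a^p b^p a^p b^p fails

The CFL pumping lemma is "stronger" in that it can prove non-membership
in the larger class of context-free languages.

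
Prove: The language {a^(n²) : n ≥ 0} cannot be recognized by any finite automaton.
Assume for contradiction that L is regular, and let p ≥ 1 be the pumping length given by the pumping lemma.
Choose s = a^(p²). Then s ∈ L and |s| = p² ≥ p.
By the pumping lemma, s = xyz for some x, y, z with |xy| ≤ p, |y| ≥ 1, and xy^i z ∈ L for every i ≥ 0.
Here y = a^k for some k with 1 ≤ k ≤ |xy| ≤ p.

Take i = 2: |xy²z| = p² + k.
Now p² < p² + k ≤ p² + p < p² + 2p + 1 = (p + 1)².
So |xy²z| lies strictly between the consecutive squares p² and (p + 1)², hence is not a perfect square, and xy²z ∉ L.

This contradicts the pumping lemma, which requires xy^i z ∈ L for all i ≥ 0.
Hence L = {a^(n²) : n ≥ 0} is not regular. ∎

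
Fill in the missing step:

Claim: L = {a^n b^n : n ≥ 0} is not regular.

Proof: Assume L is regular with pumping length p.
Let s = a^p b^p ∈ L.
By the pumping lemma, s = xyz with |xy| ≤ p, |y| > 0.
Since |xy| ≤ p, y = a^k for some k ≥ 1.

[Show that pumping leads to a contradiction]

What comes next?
Consider xy²z = a^(p+k) b^p.

Since k ≥ 1, we have p + k > p.
So xy²z has more a's than b's: (p+k) a's vs p b's.
This means xy²z ∉ L because a^n b^n requires equal counts.

This contradicts the pumping lemma which states xy²z ∈ L.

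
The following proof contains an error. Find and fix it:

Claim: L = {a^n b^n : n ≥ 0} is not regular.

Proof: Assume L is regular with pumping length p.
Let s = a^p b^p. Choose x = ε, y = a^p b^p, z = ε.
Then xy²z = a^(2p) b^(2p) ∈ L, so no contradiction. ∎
Error: The decomposition violates |xy| ≤ p. With y = a^p b^p, |xy| = |y| = 2p > p. (The proof also miscomputes xy²z, which would be a^p b^p a^p b^p rather than a^(2p) b^(2p), and it wrongly treats one harmless decomposition as settling the matter — the prover does not get to choose the decomposition.)

Correction: The pumping lemma requires |xy| ≤ p, and the argument must handle every decomposition satisfying |xy| ≤ p, |y| ≥ 1. Since s starts with p a's, any such y consists only of a's, say y = a^k with k ≥ 1. Then xy²z = a^(p+k) b^p has unequal numbers of a's and b's, so xy²z ∉ L — the required contradiction.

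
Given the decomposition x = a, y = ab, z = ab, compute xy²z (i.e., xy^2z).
aababab

Given x = 'a', y = 'ab', z = 'ab' and i = 2:

xy^2z = x + y·y·...·y (2 times) + z
       = 'a' + 'ab'^2 + 'ab'
       = 'a' + 'abab' + 'ab'
       = 'aababab'

The pumped string is 'aababab' with length 7.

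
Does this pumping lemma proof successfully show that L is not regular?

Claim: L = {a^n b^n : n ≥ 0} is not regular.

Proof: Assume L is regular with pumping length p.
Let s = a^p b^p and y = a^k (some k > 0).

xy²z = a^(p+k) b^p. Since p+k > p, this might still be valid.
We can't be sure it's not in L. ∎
The proof is INCORRECT.

Error: The conclusion is wrong.
xy²z = a^(p+k) b^p is definitely NOT in L because the number of a's (p+k) ≠ number of b's (p).
The proof incorrectly doubts what is actually a valid contradiction.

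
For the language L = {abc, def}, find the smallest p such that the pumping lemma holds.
p = 4

For a finite language L, the pumping lemma holds vacuously if p > max|s| for s ∈ L.

The longest string in L = {abc, def} has length 3.
If p = 4, then no string s ∈ L has |s| ≥ p, so the condition is vacuously true.

The minimum pumping length is p = 4.

Why no smaller p works: for any p ≤ 3, the longest string s ∈ L has |s| = 3 ≥ p, so it would
have to be pumpable; but pumping up (i = 2, 3, ...) produces ever longer strings, which cannot all lie in the
finite language L. So the pumping property fails for every p ≤ 3.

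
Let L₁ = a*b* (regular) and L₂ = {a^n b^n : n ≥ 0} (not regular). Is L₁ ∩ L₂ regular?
No — L₁ ∩ L₂ is not regular.

Every string a^n b^n already lies in a*b*, so L₁ ∩ L₂ = {a^n b^n : n ≥ 0} = L₂ itself, which is the standard non-regular language (pump s = a^p b^p).

Note that the bare facts "L₁ regular, L₂ non-regular" do not settle the question by themselves: the closure of regular languages under ∪, ∩, complement and difference applies only when BOTH operands are regular. With a non-regular operand the result can come out regular or non-regular depending on the specific languages, so one has to work out L₁ ∩ L₂ for this particular pair, as above.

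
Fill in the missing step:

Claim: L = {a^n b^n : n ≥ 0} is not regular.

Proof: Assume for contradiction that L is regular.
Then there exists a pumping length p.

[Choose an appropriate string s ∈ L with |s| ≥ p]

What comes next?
s = a^p b^p

This string is in L (has equal a's and b's) and has length 2p ≥ p.
Any decomposition xyz with |xy| ≤ p means y consists only of a's,
so pumping will unbalance the counts.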